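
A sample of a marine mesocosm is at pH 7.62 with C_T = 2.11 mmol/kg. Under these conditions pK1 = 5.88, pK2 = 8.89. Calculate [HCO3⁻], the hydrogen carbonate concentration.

α₁ = 1 / (1 + [H⁺]/K1 + K2/[H⁺]) = 1 / (1 + 10^-1.74 + 10^-1.27)
   = 1 / (1 + 0.018197 + 0.053703) = 1/1.0719 = 0.9329
[HCO3⁻] = α₁ × DIC = 0.9329 × 2.11 = 1.97 mmol/kg

[HCO3⁻] = 1.97 mmol/kg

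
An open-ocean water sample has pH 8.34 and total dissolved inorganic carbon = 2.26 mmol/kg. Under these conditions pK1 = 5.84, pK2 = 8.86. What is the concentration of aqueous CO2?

[CO2*] = 5.48 μmol/kg

α₀ = 1 / (1 + K1/[H⁺] + K1K2/[H⁺]²) = 1 / (1 + 10^+2.50 + 10^+1.98)
   = 1 / (1 + 316.23 + 95.499) = 1/412.73 = 0.002423
[CO2*] = α₀ × DIC = 0.002423 × 2.26 = 0.00548 mmol/kg = 5.48 μmol/kg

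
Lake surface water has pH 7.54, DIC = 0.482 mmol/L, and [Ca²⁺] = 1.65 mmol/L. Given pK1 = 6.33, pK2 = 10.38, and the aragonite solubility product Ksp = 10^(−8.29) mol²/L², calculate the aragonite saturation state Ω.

α₂ = 1 / (1 + [H⁺]/K2 + [H⁺]²/(K1K2)) = 1 / (1 + 10^+2.84 + 10^+1.63)
   = 1 / (1 + 691.83 + 42.658) = 1/735.49 = 0.001360
[CO3²⁻] = α₂ × DIC = 0.001360 × 0.482 = 0.0006553 mmol/L = 0.6553 μmol/L
Ksp = 10^(−8.29) = 5.129×10^-9
Ω = [Ca²⁺][CO3²⁻]/Ksp = (1.65×10^-3)(6.553×10^-7) / 5.129×10^-9 = 0.211

Ω = 0.211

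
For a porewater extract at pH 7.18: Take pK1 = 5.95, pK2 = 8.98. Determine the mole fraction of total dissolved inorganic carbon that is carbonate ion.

α₂ = 1 / (1 + [H⁺]/K2 + [H⁺]²/(K1K2)) = 1 / (1 + 10^+1.80 + 10^+0.57)
   = 1 / (1 + 63.096 + 3.7154) = 1/67.811 = 0.01475

α₂ = 0.0147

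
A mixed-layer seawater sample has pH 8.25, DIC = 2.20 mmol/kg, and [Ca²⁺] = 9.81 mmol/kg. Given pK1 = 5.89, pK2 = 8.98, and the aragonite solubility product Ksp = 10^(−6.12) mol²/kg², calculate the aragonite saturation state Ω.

Ω = 4.45

α₂ = 1 / (1 + [H⁺]/K2 + [H⁺]²/(K1K2)) = 1 / (1 + 10^+0.73 + 10^-1.63)
   = 1 / (1 + 5.3703 + 0.023442) = 1/6.3938 = 0.1564
[CO3²⁻] = α₂ × DIC = 0.1564 × 2.20 = 0.3441 mmol/kg
Ksp = 10^(−6.12) = 7.586×10^-7
Ω = [Ca²⁺][CO3²⁻]/Ksp = (9.81×10^-3)(3.441×10^-4) / 7.586×10^-7 = 4.45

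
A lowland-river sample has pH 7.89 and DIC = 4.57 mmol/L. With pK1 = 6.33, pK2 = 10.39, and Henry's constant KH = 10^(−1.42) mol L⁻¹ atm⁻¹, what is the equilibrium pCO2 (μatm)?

pCO2 = 3210 μatm

α₀ = 1 / (1 + K1/[H⁺] + K1K2/[H⁺]²) = 1 / (1 + 10^+1.56 + 10^-0.94)
   = 1 / (1 + 36.308 + 0.11482) = 1/37.423 = 0.02672
[CO2*] = α₀ × DIC = 0.02672 × 4.57 = 0.1221 mmol/L
pCO2 = [CO2*]/KH = 1.221×10^-4 / 3.802×10^-2 = 3210 μatm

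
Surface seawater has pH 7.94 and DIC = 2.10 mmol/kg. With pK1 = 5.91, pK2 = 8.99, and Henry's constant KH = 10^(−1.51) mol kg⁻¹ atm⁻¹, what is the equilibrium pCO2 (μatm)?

pCO2 = 577 μatm

α₀ = 1 / (1 + K1/[H⁺] + K1K2/[H⁺]²) = 1 / (1 + 10^+2.03 + 10^+0.98)
   = 1 / (1 + 107.15 + 9.5499) = 1/117.70 = 0.008496
[CO2*] = α₀ × DIC = 0.008496 × 2.10 = 0.01784 mmol/kg = 17.84 μmol/kg
pCO2 = [CO2*]/KH = 1.784×10^-5 / 3.090×10^-2 = 577 μatm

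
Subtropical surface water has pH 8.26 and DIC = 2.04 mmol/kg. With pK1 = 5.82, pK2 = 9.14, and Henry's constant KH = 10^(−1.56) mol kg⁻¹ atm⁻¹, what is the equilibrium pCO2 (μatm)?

α₀ = 1 / (1 + K1/[H⁺] + K1K2/[H⁺]²) = 1 / (1 + 10^+2.44 + 10^+1.56)
   = 1 / (1 + 275.42 + 36.308) = 1/312.73 = 0.003198
[CO2*] = α₀ × DIC = 0.003198 × 2.04 = 0.006523 mmol/kg = 6.523 μmol/kg
pCO2 = [CO2*]/KH = 6.523×10^-6 / 2.754×10^-2 = 237 μatm

pCO2 = 237 μatm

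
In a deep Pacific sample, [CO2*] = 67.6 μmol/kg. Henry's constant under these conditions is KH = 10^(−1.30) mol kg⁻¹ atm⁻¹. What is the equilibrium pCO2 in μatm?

KH = 10^(−1.30) = 5.012×10^-2 mol kg⁻¹ atm⁻¹
pCO2 = [CO2*]/KH = 67.6×10^-6 / 5.012×10^-2 = 1.35×10^-3 atm = 1350 μatm

pCO2 = 1350 μatm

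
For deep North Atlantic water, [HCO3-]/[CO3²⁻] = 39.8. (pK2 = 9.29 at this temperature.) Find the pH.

From K2 = [H⁺][CO3²⁻]/[HCO3-]:  pH = pK2 − log₁₀([HCO3-]/[CO3²⁻])
log₁₀(39.8) = +1.600
pH = 9.29 − (+1.600) = 7.69

pH = 7.69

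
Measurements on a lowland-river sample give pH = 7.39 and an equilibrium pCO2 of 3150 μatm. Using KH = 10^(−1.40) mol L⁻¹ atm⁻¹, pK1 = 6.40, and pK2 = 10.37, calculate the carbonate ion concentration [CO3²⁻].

[CO3²⁻] = 1.28 μmol/L

[CO2*] = KH · pCO2 = 10^(−1.40) × 3150×10^-6 = 1.254×10^-4 mol/L
α₀ = 1/(1 + K1/[H⁺] + K1K2/[H⁺]²) = 1/(1 + 10^+0.99 + 10^-1.99) = 0.09274
DIC = [CO2*]/α₀ = 1.254×10^-4 / 0.09274 = 1.352 mmol/L
[CO3²⁻] = α₂·DIC; α₂ = 0.0009490, so [CO3²⁻] = 0.0009490 × 1.352 = 0.00128 mmol/L = 1.28 μmol/L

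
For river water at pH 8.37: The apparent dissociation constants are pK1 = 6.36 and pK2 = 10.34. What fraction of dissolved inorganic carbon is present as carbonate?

α₂ = 1 / (1 + [H⁺]/K2 + [H⁺]²/(K1K2)) = 1 / (1 + 10^+1.97 + 10^-0.04)
   = 1 / (1 + 93.325 + 0.91201) = 1/95.237 = 0.01050

α₂ = 0.0105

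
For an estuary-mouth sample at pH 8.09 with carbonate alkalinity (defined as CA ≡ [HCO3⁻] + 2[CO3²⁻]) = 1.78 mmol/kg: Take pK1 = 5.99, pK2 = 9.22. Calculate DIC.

CA = [HCO3⁻] + 2[CO3²⁻] = (α₁ + 2α₂)·DIC
At pH 8.09: [H⁺]/K1 = 10^-2.10 = 0.0079433, K2/[H⁺] = 10^-1.13 = 0.074131
α₁ = 1/(1 + 0.0079433 + 0.074131) = 1/1.0821 = 0.9242; α₂ = α₁·K2/[H⁺] = 0.06851
α₁ + 2α₂ = 1.0612
DIC = CA / (α₁ + 2α₂) = 1.78 / 1.0612 = 1.68 mmol/kg

DIC = 1.68 mmol/kg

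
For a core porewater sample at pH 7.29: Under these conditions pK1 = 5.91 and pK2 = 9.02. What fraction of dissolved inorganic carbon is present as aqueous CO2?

α₀ = 0.0393

α₀ = 1 / (1 + K1/[H⁺] + K1K2/[H⁺]²) = 1 / (1 + 10^+1.38 + 10^-0.35)
   = 1 / (1 + 23.988 + 0.44668) = 1/25.435 = 0.03932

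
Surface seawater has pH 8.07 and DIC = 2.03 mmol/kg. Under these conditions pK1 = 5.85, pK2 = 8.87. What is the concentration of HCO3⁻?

[HCO3⁻] = 1.74 mmol/kg

α₁ = 1 / (1 + [H⁺]/K1 + K2/[H⁺]) = 1 / (1 + 10^-2.22 + 10^-0.80)
   = 1 / (1 + 0.0060256 + 0.15849) = 1/1.1645 = 0.8587
[HCO3⁻] = α₁ × DIC = 0.8587 × 2.03 = 1.74 mmol/kg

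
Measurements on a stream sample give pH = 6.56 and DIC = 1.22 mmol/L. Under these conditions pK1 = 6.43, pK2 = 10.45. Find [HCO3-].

[HCO3⁻] = 0.701 mmol/L

α₁ = 1 / (1 + [H⁺]/K1 + K2/[H⁺]) = 1 / (1 + 10^-0.13 + 10^-3.89)
   = 1 / (1 + 0.74131 + 0.00012882) = 1/1.7414 = 0.5742
[HCO3⁻] = α₁ × DIC = 0.5742 × 1.22 = 0.701 mmol/L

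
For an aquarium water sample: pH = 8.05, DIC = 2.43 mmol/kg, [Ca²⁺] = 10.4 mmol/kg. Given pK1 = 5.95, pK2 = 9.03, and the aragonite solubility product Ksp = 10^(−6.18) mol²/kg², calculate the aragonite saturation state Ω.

α₂ = 1 / (1 + [H⁺]/K2 + [H⁺]²/(K1K2)) = 1 / (1 + 10^+0.98 + 10^-1.12)
   = 1 / (1 + 9.5499 + 0.075858) = 1/10.626 = 0.09411
[CO3²⁻] = α₂ × DIC = 0.09411 × 2.43 = 0.2287 mmol/kg
Ksp = 10^(−6.18) = 6.607×10^-7
Ω = [Ca²⁺][CO3²⁻]/Ksp = (10.4×10^-3)(2.287×10^-4) / 6.607×10^-7 = 3.60

Ω = 3.60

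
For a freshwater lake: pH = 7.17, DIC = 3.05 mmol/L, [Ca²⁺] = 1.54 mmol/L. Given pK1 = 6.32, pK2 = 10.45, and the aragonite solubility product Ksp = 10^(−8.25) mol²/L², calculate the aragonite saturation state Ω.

Ω = 0.384

α₂ = 1 / (1 + [H⁺]/K2 + [H⁺]²/(K1K2)) = 1 / (1 + 10^+3.28 + 10^+2.43)
   = 1 / (1 + 1905.5 + 269.15) = 1/2175.6 = 0.0004596
[CO3²⁻] = α₂ × DIC = 0.0004596 × 3.05 = 0.001402 mmol/L = 1.402 μmol/L
Ksp = 10^(−8.25) = 5.623×10^-9
Ω = [Ca²⁺][CO3²⁻]/Ksp = (1.54×10^-3)(1.402×10^-6) / 5.623×10^-9 = 0.384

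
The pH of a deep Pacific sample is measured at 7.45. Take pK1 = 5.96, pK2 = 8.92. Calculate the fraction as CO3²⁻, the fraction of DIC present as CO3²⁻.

α₂ = 1 / (1 + [H⁺]/K2 + [H⁺]²/(K1K2)) = 1 / (1 + 10^+1.47 + 10^-0.02)
   = 1 / (1 + 29.512 + 0.95499) = 1/31.467 = 0.03178

α₂ = 0.0318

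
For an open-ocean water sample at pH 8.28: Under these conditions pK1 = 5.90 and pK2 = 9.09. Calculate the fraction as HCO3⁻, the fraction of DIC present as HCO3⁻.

α₁ = 1 / (1 + [H⁺]/K1 + K2/[H⁺]) = 1 / (1 + 10^-2.38 + 10^-0.81)
   = 1 / (1 + 0.0041687 + 0.15488) = 1/1.1591 = 0.8628

α₁ = 0.863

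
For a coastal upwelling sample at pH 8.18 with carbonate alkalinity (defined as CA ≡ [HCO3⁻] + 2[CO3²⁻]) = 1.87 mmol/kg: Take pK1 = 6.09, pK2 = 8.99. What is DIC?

DIC = 1.66 mmol/kg

CA = [HCO3⁻] + 2[CO3²⁻] = (α₁ + 2α₂)·DIC
At pH 8.18: [H⁺]/K1 = 10^-2.09 = 0.0081283, K2/[H⁺] = 10^-0.81 = 0.15488
α₁ = 1/(1 + 0.0081283 + 0.15488) = 1/1.1630 = 0.8598; α₂ = α₁·K2/[H⁺] = 0.1332
α₁ + 2α₂ = 1.1262
DIC = CA / (α₁ + 2α₂) = 1.87 / 1.1262 = 1.66 mmol/kg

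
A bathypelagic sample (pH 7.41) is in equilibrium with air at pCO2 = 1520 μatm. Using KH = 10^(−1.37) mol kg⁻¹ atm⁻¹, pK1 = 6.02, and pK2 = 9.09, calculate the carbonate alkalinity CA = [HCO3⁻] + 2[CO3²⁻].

[CO2*] = KH · pCO2 = 10^(−1.37) × 1520×10^-6 = 6.484×10^-5 mol/kg
α₀ = 1/(1 + K1/[H⁺] + K1K2/[H⁺]²) = 1/(1 + 10^+1.39 + 10^-0.29) = 0.03837
DIC = [CO2*]/α₀ = 6.484×10^-5 / 0.03837 = 1.690 mmol/kg
CA = (α₁ + 2α₂)·DIC = (0.9419 + 2×0.01968) × 1.690 = 1.66 mmol/kg

CA = 1.66 mmol/kg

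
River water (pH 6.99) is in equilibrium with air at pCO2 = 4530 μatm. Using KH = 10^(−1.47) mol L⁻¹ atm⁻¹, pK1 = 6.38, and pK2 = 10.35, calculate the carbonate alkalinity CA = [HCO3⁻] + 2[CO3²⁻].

[CO2*] = KH · pCO2 = 10^(−1.47) × 4530×10^-6 = 1.535×10^-4 mol/L
α₀ = 1/(1 + K1/[H⁺] + K1K2/[H⁺]²) = 1/(1 + 10^+0.61 + 10^-2.75) = 0.1970
DIC = [CO2*]/α₀ = 1.535×10^-4 / 0.1970 = 0.7791 mmol/L
CA = (α₁ + 2α₂)·DIC = (0.8026 + 2×0.0003504) × 0.7791 = 0.626 mmol/L

CA = 0.626 mmol/L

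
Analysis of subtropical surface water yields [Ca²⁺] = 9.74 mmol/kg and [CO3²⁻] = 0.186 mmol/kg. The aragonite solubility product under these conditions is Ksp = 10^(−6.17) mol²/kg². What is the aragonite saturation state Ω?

Ω = 2.68

Ksp = 10^(−6.17) = 6.761×10^-7
Ω = [Ca²⁺][CO3²⁻]/Ksp = (9.74×10^-3)(0.186×10^-3) / 6.761×10^-7 = 2.68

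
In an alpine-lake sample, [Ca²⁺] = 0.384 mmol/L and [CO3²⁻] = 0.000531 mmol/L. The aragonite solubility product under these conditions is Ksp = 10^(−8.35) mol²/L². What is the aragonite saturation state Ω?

Ω = 0.0456

Ksp = 10^(−8.35) = 4.467×10^-9
Ω = [Ca²⁺][CO3²⁻]/Ksp = (0.384×10^-3)(0.000531×10^-3) / 4.467×10^-9 = 0.0456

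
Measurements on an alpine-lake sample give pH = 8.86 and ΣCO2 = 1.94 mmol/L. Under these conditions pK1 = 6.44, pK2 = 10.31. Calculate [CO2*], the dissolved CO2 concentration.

α₀ = 1 / (1 + K1/[H⁺] + K1K2/[H⁺]²) = 1 / (1 + 10^+2.42 + 10^+0.97)
   = 1 / (1 + 263.03 + 9.3325) = 1/273.36 = 0.003658
[CO2*] = α₀ × DIC = 0.003658 × 1.94 = 0.00710 mmol/L = 7.10 μmol/L

[CO2*] = 7.10 μmol/L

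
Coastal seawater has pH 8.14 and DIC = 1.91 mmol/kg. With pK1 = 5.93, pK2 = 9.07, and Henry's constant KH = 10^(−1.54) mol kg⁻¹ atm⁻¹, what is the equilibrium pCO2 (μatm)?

pCO2 = 363 μatm

α₀ = 1 / (1 + K1/[H⁺] + K1K2/[H⁺]²) = 1 / (1 + 10^+2.21 + 10^+1.28)
   = 1 / (1 + 162.18 + 19.055) = 1/182.24 = 0.005487
[CO2*] = α₀ × DIC = 0.005487 × 1.91 = 0.01048 mmol/kg = 10.48 μmol/kg
pCO2 = [CO2*]/KH = 1.048×10^-5 / 2.884×10^-2 = 363 μatm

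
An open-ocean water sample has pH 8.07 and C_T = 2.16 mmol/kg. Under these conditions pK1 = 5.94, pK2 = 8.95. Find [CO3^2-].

[CO3²⁻] = 0.250 mmol/kg

α₂ = 1 / (1 + [H⁺]/K2 + [H⁺]²/(K1K2)) = 1 / (1 + 10^+0.88 + 10^-1.25)
   = 1 / (1 + 7.5858 + 0.056234) = 1/8.6420 = 0.1157
[CO3²⁻] = α₂ × DIC = 0.1157 × 2.16 = 0.250 mmol/kg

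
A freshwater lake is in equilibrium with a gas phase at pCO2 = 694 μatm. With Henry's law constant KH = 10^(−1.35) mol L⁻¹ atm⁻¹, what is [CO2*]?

KH = 10^(−1.35) = 4.467×10^-2 mol L⁻¹ atm⁻¹
[CO2*] = KH · pCO2 = 4.467×10^-2 × 694×10^-6 atm = 3.10×10^-5 mol/L

[CO2*] = 31.0 μmol/L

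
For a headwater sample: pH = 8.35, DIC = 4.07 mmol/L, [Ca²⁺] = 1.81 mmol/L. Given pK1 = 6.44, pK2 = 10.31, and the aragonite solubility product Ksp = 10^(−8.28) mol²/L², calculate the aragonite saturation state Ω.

Ω = 15.0

α₂ = 1 / (1 + [H⁺]/K2 + [H⁺]²/(K1K2)) = 1 / (1 + 10^+1.96 + 10^+0.05)
   = 1 / (1 + 91.201 + 1.1220) = 1/93.323 = 0.01072
[CO3²⁻] = α₂ × DIC = 0.01072 × 4.07 = 0.04361 mmol/L
Ksp = 10^(−8.28) = 5.248×10^-9
Ω = [Ca²⁺][CO3²⁻]/Ksp = (1.81×10^-3)(4.361×10^-5) / 5.248×10^-9 = 15.0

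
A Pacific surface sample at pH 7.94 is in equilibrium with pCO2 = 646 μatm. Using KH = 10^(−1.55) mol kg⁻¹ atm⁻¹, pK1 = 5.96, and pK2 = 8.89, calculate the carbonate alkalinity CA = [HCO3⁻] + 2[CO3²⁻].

CA = 2.13 mmol/kg

[CO2*] = KH · pCO2 = 10^(−1.55) × 646×10^-6 = 1.821×10^-5 mol/kg
α₀ = 1/(1 + K1/[H⁺] + K1K2/[H⁺]²) = 1/(1 + 10^+1.98 + 10^+1.03) = 0.009327
DIC = [CO2*]/α₀ = 1.821×10^-5 / 0.009327 = 1.952 mmol/kg
CA = (α₁ + 2α₂)·DIC = (0.8907 + 2×0.09994) × 1.952 = 2.13 mmol/kg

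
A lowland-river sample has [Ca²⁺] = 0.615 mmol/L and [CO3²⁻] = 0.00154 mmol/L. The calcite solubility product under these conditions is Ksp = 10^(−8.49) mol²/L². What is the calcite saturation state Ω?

Ksp = 10^(−8.49) = 3.236×10^-9
Ω = [Ca²⁺][CO3²⁻]/Ksp = (0.615×10^-3)(0.00154×10^-3) / 3.236×10^-9 = 0.293

Ω = 0.293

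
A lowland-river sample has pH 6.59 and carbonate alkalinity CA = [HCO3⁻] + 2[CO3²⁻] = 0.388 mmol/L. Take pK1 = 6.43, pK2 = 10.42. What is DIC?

DIC = 0.656 mmol/L

CA = [HCO3⁻] + 2[CO3²⁻] = (α₁ + 2α₂)·DIC
At pH 6.59: [H⁺]/K1 = 10^-0.16 = 0.69183, K2/[H⁺] = 10^-3.83 = 0.00014791
α₁ = 1/(1 + 0.69183 + 0.00014791) = 1/1.6920 = 0.5910; α₂ = α₁·K2/[H⁺] = 8.742×10^-5
α₁ + 2α₂ = 0.5912
DIC = CA / (α₁ + 2α₂) = 0.388 / 0.5912 = 0.656 mmol/L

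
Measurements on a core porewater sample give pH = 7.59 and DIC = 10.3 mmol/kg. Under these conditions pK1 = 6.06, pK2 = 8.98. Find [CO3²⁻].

[CO3²⁻] = 0.392 mmol/kg

α₂ = 1 / (1 + [H⁺]/K2 + [H⁺]²/(K1K2)) = 1 / (1 + 10^+1.39 + 10^-0.14)
   = 1 / (1 + 24.547 + 0.72444) = 1/26.272 = 0.03806
[CO3²⁻] = α₂ × DIC = 0.03806 × 10.3 = 0.392 mmol/kg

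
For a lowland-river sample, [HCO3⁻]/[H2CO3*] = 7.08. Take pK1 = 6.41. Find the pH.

From K1 = [H⁺][HCO3⁻]/[H2CO3*]:  pH = pK1 + log₁₀([HCO3⁻]/[H2CO3*])
log₁₀(7.08) = +0.850
pH = 6.41 + (+0.850) = 7.26

pH = 7.26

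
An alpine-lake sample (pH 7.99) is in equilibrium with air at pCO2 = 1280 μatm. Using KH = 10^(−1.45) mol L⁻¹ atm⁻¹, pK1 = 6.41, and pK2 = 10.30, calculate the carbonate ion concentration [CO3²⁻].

[CO2*] = KH · pCO2 = 10^(−1.45) × 1280×10^-6 = 4.542×10^-5 mol/L
α₀ = 1/(1 + K1/[H⁺] + K1K2/[H⁺]²) = 1/(1 + 10^+1.58 + 10^-0.73) = 0.02551
DIC = [CO2*]/α₀ = 4.542×10^-5 / 0.02551 = 1.781 mmol/L
[CO3²⁻] = α₂·DIC; α₂ = 0.004750, so [CO3²⁻] = 0.004750 × 1.781 = 0.00846 mmol/L = 8.46 μmol/L

[CO3²⁻] = 8.46 μmol/L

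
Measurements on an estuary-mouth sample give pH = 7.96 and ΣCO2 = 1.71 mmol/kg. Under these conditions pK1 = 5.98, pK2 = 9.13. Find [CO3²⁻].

α₂ = 1 / (1 + [H⁺]/K2 + [H⁺]²/(K1K2)) = 1 / (1 + 10^+1.17 + 10^-0.81)
   = 1 / (1 + 14.791 + 0.15488) = 1/15.946 = 0.06271
[CO3²⁻] = α₂ × DIC = 0.06271 × 1.71 = 0.107 mmol/kg

[CO3²⁻] = 0.107 mmol/kg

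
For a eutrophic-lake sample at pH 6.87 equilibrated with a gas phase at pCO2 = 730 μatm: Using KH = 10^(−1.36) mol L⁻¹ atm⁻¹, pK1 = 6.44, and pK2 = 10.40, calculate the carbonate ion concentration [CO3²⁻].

[CO3²⁻] = 0.0253 μmol/L

[CO2*] = KH · pCO2 = 10^(−1.36) × 730×10^-6 = 3.187×10^-5 mol/L
α₀ = 1/(1 + K1/[H⁺] + K1K2/[H⁺]²) = 1/(1 + 10^+0.43 + 10^-3.10) = 0.2708
DIC = [CO2*]/α₀ = 3.187×10^-5 / 0.2708 = 0.1177 mmol/L
[CO3²⁻] = α₂·DIC; α₂ = 0.0002151, so [CO3²⁻] = 0.0002151 × 0.1177 = 2.53×10^-5 mmol/L = 0.0253 μmol/L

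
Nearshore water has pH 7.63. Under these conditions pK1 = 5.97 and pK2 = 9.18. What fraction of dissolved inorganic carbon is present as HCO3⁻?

α₁ = 1 / (1 + [H⁺]/K1 + K2/[H⁺]) = 1 / (1 + 10^-1.66 + 10^-1.55)
   = 1 / (1 + 0.021878 + 0.028184) = 1/1.0501 = 0.9523

α₁ = 0.952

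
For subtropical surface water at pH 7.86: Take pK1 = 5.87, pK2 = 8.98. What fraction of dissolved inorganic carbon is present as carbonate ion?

α₂ = 1 / (1 + [H⁺]/K2 + [H⁺]²/(K1K2)) = 1 / (1 + 10^+1.12 + 10^-0.87)
   = 1 / (1 + 13.183 + 0.13490) = 1/14.317 = 0.06984

α₂ = 0.0698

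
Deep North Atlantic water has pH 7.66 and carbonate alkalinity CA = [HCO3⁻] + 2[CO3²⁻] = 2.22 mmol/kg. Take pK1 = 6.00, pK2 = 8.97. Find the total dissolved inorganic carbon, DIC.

DIC = 2.17 mmol/kg

CA = [HCO3⁻] + 2[CO3²⁻] = (α₁ + 2α₂)·DIC
At pH 7.66: [H⁺]/K1 = 10^-1.66 = 0.021878, K2/[H⁺] = 10^-1.31 = 0.048978
α₁ = 1/(1 + 0.021878 + 0.048978) = 1/1.0709 = 0.9338; α₂ = α₁·K2/[H⁺] = 0.04574
α₁ + 2α₂ = 1.0253
DIC = CA / (α₁ + 2α₂) = 2.22 / 1.0253 = 2.17 mmol/kg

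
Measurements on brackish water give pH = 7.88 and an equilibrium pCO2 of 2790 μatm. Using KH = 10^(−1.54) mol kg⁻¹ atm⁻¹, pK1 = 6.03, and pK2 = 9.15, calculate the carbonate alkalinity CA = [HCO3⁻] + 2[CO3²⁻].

[CO2*] = KH · pCO2 = 10^(−1.54) × 2790×10^-6 = 8.046×10^-5 mol/kg
α₀ = 1/(1 + K1/[H⁺] + K1K2/[H⁺]²) = 1/(1 + 10^+1.85 + 10^+0.58) = 0.01323
DIC = [CO2*]/α₀ = 8.046×10^-5 / 0.01323 = 6.083 mmol/kg
CA = (α₁ + 2α₂)·DIC = (0.9365 + 2×0.05029) × 6.083 = 6.31 mmol/kg

CA = 6.31 mmol/kg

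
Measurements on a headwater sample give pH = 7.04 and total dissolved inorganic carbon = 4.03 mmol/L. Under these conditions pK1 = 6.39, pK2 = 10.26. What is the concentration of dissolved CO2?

[CO2*] = 0.737 mmol/L

α₀ = 1 / (1 + K1/[H⁺] + K1K2/[H⁺]²) = 1 / (1 + 10^+0.65 + 10^-2.57)
   = 1 / (1 + 4.4668 + 0.0026915) = 1/5.4695 = 0.1828
[CO2*] = α₀ × DIC = 0.1828 × 4.03 = 0.737 mmol/L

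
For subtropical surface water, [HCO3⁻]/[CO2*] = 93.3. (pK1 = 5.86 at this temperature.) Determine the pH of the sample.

From K1 = [H⁺][HCO3⁻]/[CO2*]:  pH = pK1 + log₁₀([HCO3⁻]/[CO2*])
log₁₀(93.3) = +1.970
pH = 5.86 + (+1.970) = 7.83

pH = 7.83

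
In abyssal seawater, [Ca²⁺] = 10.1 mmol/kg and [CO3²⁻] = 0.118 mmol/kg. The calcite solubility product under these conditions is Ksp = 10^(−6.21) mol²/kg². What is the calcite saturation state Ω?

Ω = 1.93

Ksp = 10^(−6.21) = 6.166×10^-7
Ω = [Ca²⁺][CO3²⁻]/Ksp = (10.1×10^-3)(0.118×10^-3) / 6.166×10^-7 = 1.93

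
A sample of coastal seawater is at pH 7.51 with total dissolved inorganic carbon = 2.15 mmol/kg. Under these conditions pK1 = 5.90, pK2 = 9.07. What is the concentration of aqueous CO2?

α₀ = 1 / (1 + K1/[H⁺] + K1K2/[H⁺]²) = 1 / (1 + 10^+1.61 + 10^+0.05)
   = 1 / (1 + 40.738 + 1.1220) = 1/42.860 = 0.02333
[CO2*] = α₀ × DIC = 0.02333 × 2.15 = 0.0502 mmol/kg

[CO2*] = 0.0502 mmol/kg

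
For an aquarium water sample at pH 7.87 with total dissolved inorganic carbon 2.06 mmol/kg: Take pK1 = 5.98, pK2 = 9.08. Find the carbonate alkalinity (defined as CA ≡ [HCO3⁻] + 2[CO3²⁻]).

CA = 2.15 mmol/kg

CA = [HCO3⁻] + 2[CO3²⁻] = (α₁ + 2α₂)·DIC
At pH 7.87: [H⁺]/K1 = 10^-1.89 = 0.012882, K2/[H⁺] = 10^-1.21 = 0.061660
α₁ = 1/(1 + 0.012882 + 0.061660) = 1/1.0745 = 0.9306; α₂ = α₁·K2/[H⁺] = 0.05738
α₁ + 2α₂ = 1.0454
CA = 1.0454 × 2.06 = 2.15 mmol/kg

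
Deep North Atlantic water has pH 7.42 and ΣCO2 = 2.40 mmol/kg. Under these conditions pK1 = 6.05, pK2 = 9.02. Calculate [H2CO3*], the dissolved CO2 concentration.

[CO2*] = 0.0959 mmol/kg

α₀ = 1 / (1 + K1/[H⁺] + K1K2/[H⁺]²) = 1 / (1 + 10^+1.37 + 10^-0.23)
   = 1 / (1 + 23.442 + 0.58884) = 1/25.031 = 0.03995
[CO2*] = α₀ × DIC = 0.03995 × 2.40 = 0.0959 mmol/kg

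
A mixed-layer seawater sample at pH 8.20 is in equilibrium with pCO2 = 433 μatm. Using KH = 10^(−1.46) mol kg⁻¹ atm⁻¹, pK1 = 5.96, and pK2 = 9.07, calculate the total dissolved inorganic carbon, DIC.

[CO2*] = KH · pCO2 = 10^(−1.46) × 433×10^-6 = 1.501×10^-5 mol/kg
α₀ = 1/(1 + K1/[H⁺] + K1K2/[H⁺]²) = 1/(1 + 10^+2.24 + 10^+1.37) = 0.005045
DIC = [CO2*]/α₀ = 1.501×10^-5 / 0.005045 = 2.98 mmol/kg

DIC = 2.98 mmol/kg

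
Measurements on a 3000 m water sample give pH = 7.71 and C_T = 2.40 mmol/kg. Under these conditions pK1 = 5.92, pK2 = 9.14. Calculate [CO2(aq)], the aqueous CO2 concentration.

α₀ = 1 / (1 + K1/[H⁺] + K1K2/[H⁺]²) = 1 / (1 + 10^+1.79 + 10^+0.36)
   = 1 / (1 + 61.660 + 2.2909) = 1/64.950 = 0.01540
[CO2*] = α₀ × DIC = 0.01540 × 2.40 = 0.0370 mmol/kg

[CO2*] = 0.0370 mmol/kg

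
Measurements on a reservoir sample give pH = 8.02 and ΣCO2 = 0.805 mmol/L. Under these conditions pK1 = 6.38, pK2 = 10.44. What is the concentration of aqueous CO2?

[CO2*] = 18.0 μmol/L

α₀ = 1 / (1 + K1/[H⁺] + K1K2/[H⁺]²) = 1 / (1 + 10^+1.64 + 10^-0.78)
   = 1 / (1 + 43.652 + 0.16596) = 1/44.818 = 0.02231
[CO2*] = α₀ × DIC = 0.02231 × 0.805 = 0.0180 mmol/L = 18.0 μmol/L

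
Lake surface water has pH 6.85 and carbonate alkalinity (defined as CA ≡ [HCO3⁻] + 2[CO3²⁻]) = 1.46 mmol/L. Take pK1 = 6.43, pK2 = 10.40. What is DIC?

CA = [HCO3⁻] + 2[CO3²⁻] = (α₁ + 2α₂)·DIC
At pH 6.85: [H⁺]/K1 = 10^-0.42 = 0.38019, K2/[H⁺] = 10^-3.55 = 0.00028184
α₁ = 1/(1 + 0.38019 + 0.00028184) = 1/1.3805 = 0.7244; α₂ = α₁·K2/[H⁺] = 0.0002042
α₁ + 2α₂ = 0.7248
DIC = CA / (α₁ + 2α₂) = 1.46 / 0.7248 = 2.01 mmol/L

DIC = 2.01 mmol/L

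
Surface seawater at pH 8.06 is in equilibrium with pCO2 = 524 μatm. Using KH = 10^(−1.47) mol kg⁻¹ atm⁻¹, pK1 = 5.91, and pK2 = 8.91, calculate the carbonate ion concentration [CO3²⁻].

[CO2*] = KH · pCO2 = 10^(−1.47) × 524×10^-6 = 1.776×10^-5 mol/kg
α₀ = 1/(1 + K1/[H⁺] + K1K2/[H⁺]²) = 1/(1 + 10^+2.15 + 10^+1.30) = 0.006165
DIC = [CO2*]/α₀ = 1.776×10^-5 / 0.006165 = 2.880 mmol/kg
[CO3²⁻] = α₂·DIC; α₂ = 0.1230, so [CO3²⁻] = 0.1230 × 2.880 = 0.354 mmol/kg

[CO3²⁻] = 0.354 mmol/kg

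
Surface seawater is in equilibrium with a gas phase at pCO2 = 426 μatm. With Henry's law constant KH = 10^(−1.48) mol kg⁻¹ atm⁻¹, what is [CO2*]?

[CO2*] = 14.1 μmol/kg

KH = 10^(−1.48) = 3.311×10^-2 mol kg⁻¹ atm⁻¹
[CO2*] = KH · pCO2 = 3.311×10^-2 × 426×10^-6 atm = 1.41×10^-5 mol/kg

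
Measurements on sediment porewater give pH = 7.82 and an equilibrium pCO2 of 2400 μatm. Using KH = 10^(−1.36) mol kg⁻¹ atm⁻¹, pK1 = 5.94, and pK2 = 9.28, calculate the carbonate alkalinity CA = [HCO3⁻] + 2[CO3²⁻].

[CO2*] = KH · pCO2 = 10^(−1.36) × 2400×10^-6 = 1.048×10^-4 mol/kg
α₀ = 1/(1 + K1/[H⁺] + K1K2/[H⁺]²) = 1/(1 + 10^+1.88 + 10^+0.42) = 0.01258
DIC = [CO2*]/α₀ = 1.048×10^-4 / 0.01258 = 8.327 mmol/kg
CA = (α₁ + 2α₂)·DIC = (0.9543 + 2×0.03309) × 8.327 = 8.50 mmol/kg

CA = 8.50 mmol/kg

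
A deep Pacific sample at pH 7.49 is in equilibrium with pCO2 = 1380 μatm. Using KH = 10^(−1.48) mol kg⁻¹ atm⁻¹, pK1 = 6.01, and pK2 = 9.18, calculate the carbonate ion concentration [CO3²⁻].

[CO2*] = KH · pCO2 = 10^(−1.48) × 1380×10^-6 = 4.570×10^-5 mol/kg
α₀ = 1/(1 + K1/[H⁺] + K1K2/[H⁺]²) = 1/(1 + 10^+1.48 + 10^-0.21) = 0.03143
DIC = [CO2*]/α₀ = 4.570×10^-5 / 0.03143 = 1.454 mmol/kg
[CO3²⁻] = α₂·DIC; α₂ = 0.01938, so [CO3²⁻] = 0.01938 × 1.454 = 0.0282 mmol/kg

[CO3²⁻] = 0.0282 mmol/kg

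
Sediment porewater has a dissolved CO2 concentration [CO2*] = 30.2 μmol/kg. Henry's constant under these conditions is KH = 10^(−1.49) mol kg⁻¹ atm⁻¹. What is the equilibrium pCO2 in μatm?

pCO2 = 933 μatm

KH = 10^(−1.49) = 3.236×10^-2 mol kg⁻¹ atm⁻¹
pCO2 = [CO2*]/KH = 30.2×10^-6 / 3.236×10^-2 = 9.33×10^-4 atm = 933 μatm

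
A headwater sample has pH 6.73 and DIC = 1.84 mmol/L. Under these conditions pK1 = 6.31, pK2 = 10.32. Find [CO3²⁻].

α₂ = 1 / (1 + [H⁺]/K2 + [H⁺]²/(K1K2)) = 1 / (1 + 10^+3.59 + 10^+3.17)
   = 1 / (1 + 3890.5 + 1479.1) = 1/5370.6 = 0.0001862
[CO3²⁻] = α₂ × DIC = 0.0001862 × 1.84 = 0.000343 mmol/L = 0.343 μmol/L

[CO3²⁻] = 0.343 μmol/L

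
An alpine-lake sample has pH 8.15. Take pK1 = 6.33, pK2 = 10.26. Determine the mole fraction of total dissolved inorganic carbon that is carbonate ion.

α₂ = 0.00759

α₂ = 1 / (1 + [H⁺]/K2 + [H⁺]²/(K1K2)) = 1 / (1 + 10^+2.11 + 10^+0.29)
   = 1 / (1 + 128.82 + 1.9498) = 1/131.77 = 0.007589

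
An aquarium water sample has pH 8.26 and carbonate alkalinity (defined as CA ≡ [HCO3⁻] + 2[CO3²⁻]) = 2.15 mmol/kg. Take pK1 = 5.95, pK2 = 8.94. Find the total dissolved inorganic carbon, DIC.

CA = [HCO3⁻] + 2[CO3²⁻] = (α₁ + 2α₂)·DIC
At pH 8.26: [H⁺]/K1 = 10^-2.31 = 0.0048978, K2/[H⁺] = 10^-0.68 = 0.20893
α₁ = 1/(1 + 0.0048978 + 0.20893) = 1/1.2138 = 0.8238; α₂ = α₁·K2/[H⁺] = 0.1721
α₁ + 2α₂ = 1.1681
DIC = CA / (α₁ + 2α₂) = 2.15 / 1.1681 = 1.84 mmol/kg

DIC = 1.84 mmol/kg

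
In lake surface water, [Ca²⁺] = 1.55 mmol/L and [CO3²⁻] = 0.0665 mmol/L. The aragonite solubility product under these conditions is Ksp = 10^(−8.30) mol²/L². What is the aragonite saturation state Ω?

Ksp = 10^(−8.30) = 5.012×10^-9
Ω = [Ca²⁺][CO3²⁻]/Ksp = (1.55×10^-3)(0.0665×10^-3) / 5.012×10^-9 = 20.6

Ω = 20.6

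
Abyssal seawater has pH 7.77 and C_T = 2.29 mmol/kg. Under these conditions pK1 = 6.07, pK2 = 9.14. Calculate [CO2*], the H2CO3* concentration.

α₀ = 1 / (1 + K1/[H⁺] + K1K2/[H⁺]²) = 1 / (1 + 10^+1.70 + 10^+0.33)
   = 1 / (1 + 50.119 + 2.1380) = 1/53.257 = 0.01878
[CO2*] = α₀ × DIC = 0.01878 × 2.29 = 0.0430 mmol/kg

[CO2*] = 0.0430 mmol/kg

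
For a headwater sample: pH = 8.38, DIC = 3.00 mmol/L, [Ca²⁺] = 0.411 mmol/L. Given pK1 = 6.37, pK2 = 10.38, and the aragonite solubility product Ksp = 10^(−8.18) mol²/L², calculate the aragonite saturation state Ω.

α₂ = 1 / (1 + [H⁺]/K2 + [H⁺]²/(K1K2)) = 1 / (1 + 10^+2.00 + 10^-0.01)
   = 1 / (1 + 100.00 + 0.97724) = 1/101.98 = 0.009806
[CO3²⁻] = α₂ × DIC = 0.009806 × 3.00 = 0.02942 mmol/L
Ksp = 10^(−8.18) = 6.607×10^-9
Ω = [Ca²⁺][CO3²⁻]/Ksp = (0.411×10^-3)(2.942×10^-5) / 6.607×10^-9 = 1.83

Ω = 1.83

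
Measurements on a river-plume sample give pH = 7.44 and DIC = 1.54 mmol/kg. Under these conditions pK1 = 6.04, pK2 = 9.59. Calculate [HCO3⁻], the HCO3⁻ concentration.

α₁ = 1 / (1 + [H⁺]/K1 + K2/[H⁺]) = 1 / (1 + 10^-1.40 + 10^-2.15)
   = 1 / (1 + 0.039811 + 0.0070795) = 1/1.0469 = 0.9552
[HCO3⁻] = α₁ × DIC = 0.9552 × 1.54 = 1.47 mmol/kg

[HCO3⁻] = 1.47 mmol/kg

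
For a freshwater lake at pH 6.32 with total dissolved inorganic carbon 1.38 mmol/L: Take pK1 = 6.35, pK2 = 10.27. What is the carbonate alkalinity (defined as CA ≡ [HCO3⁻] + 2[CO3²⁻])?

CA = [HCO3⁻] + 2[CO3²⁻] = (α₁ + 2α₂)·DIC
At pH 6.32: [H⁺]/K1 = 10^0.03 = 1.0715, K2/[H⁺] = 10^-3.95 = 0.00011220
α₁ = 1/(1 + 1.0715 + 0.00011220) = 1/2.0716 = 0.4827; α₂ = α₁·K2/[H⁺] = 5.416×10^-5
α₁ + 2α₂ = 0.4828
CA = 0.4828 × 1.38 = 0.666 mmol/L

CA = 0.666 mmol/L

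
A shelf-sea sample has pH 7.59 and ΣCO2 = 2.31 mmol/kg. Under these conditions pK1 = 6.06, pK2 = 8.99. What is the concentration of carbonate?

[CO3²⁻] = 0.0860 mmol/kg

α₂ = 1 / (1 + [H⁺]/K2 + [H⁺]²/(K1K2)) = 1 / (1 + 10^+1.40 + 10^-0.13)
   = 1 / (1 + 25.119 + 0.74131) = 1/26.860 = 0.03723
[CO3²⁻] = α₂ × DIC = 0.03723 × 2.31 = 0.0860 mmol/kg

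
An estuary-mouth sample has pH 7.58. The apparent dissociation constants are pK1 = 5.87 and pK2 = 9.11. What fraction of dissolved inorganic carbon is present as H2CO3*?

α₀ = 1 / (1 + K1/[H⁺] + K1K2/[H⁺]²) = 1 / (1 + 10^+1.71 + 10^+0.18)
   = 1 / (1 + 51.286 + 1.5136) = 1/53.800 = 0.01859

α₀ = 0.0186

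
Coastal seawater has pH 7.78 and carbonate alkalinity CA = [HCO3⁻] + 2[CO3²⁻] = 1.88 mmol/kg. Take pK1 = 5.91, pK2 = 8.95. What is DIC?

DIC = 1.79 mmol/kg

CA = [HCO3⁻] + 2[CO3²⁻] = (α₁ + 2α₂)·DIC
At pH 7.78: [H⁺]/K1 = 10^-1.87 = 0.013490, K2/[H⁺] = 10^-1.17 = 0.067608
α₁ = 1/(1 + 0.013490 + 0.067608) = 1/1.0811 = 0.9250; α₂ = α₁·K2/[H⁺] = 0.06254
α₁ + 2α₂ = 1.0501
DIC = CA / (α₁ + 2α₂) = 1.88 / 1.0501 = 1.79 mmol/kg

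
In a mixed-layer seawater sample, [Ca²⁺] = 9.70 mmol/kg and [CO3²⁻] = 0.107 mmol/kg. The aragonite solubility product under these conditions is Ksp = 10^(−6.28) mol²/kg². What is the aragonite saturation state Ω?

Ω = 1.98

Ksp = 10^(−6.28) = 5.248×10^-7
Ω = [Ca²⁺][CO3²⁻]/Ksp = (9.70×10^-3)(0.107×10^-3) / 5.248×10^-7 = 1.98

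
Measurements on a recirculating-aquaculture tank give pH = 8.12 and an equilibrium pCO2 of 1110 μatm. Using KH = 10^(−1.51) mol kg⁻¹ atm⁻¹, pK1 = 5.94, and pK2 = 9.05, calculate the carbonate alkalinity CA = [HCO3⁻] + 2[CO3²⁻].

CA = 6.41 mmol/kg

[CO2*] = KH · pCO2 = 10^(−1.51) × 1110×10^-6 = 3.430×10^-5 mol/kg
α₀ = 1/(1 + K1/[H⁺] + K1K2/[H⁺]²) = 1/(1 + 10^+2.18 + 10^+1.25) = 0.005878
DIC = [CO2*]/α₀ = 3.430×10^-5 / 0.005878 = 5.836 mmol/kg
CA = (α₁ + 2α₂)·DIC = (0.8896 + 2×0.1045) × 5.836 = 6.41 mmol/kg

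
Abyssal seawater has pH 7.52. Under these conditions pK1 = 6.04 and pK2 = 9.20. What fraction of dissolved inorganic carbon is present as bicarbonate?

α₁ = 1 / (1 + [H⁺]/K1 + K2/[H⁺]) = 1 / (1 + 10^-1.48 + 10^-1.68)
   = 1 / (1 + 0.033113 + 0.020893) = 1/1.0540 = 0.9488

α₁ = 0.949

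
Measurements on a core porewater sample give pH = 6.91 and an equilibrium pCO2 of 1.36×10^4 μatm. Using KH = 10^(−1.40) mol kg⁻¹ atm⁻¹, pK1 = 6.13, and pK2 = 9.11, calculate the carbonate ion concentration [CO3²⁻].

[CO3²⁻] = 0.0206 mmol/kg

[CO2*] = KH · pCO2 = 10^(−1.40) × 1.36×10^4×10^-6 = 5.414×10^-4 mol/kg
α₀ = 1/(1 + K1/[H⁺] + K1K2/[H⁺]²) = 1/(1 + 10^+0.78 + 10^-1.42) = 0.1416
DIC = [CO2*]/α₀ = 5.414×10^-4 / 0.1416 = 3.824 mmol/kg
[CO3²⁻] = α₂·DIC; α₂ = 0.005382, so [CO3²⁻] = 0.005382 × 3.824 = 0.0206 mmol/kg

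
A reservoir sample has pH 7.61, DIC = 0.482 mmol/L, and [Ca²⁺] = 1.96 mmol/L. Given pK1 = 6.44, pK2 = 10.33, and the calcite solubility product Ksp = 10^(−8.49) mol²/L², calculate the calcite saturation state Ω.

α₂ = 1 / (1 + [H⁺]/K2 + [H⁺]²/(K1K2)) = 1 / (1 + 10^+2.72 + 10^+1.55)
   = 1 / (1 + 524.81 + 35.481) = 1/561.29 = 0.001782
[CO3²⁻] = α₂ × DIC = 0.001782 × 0.482 = 0.0008587 mmol/L = 0.8587 μmol/L
Ksp = 10^(−8.49) = 3.236×10^-9
Ω = [Ca²⁺][CO3²⁻]/Ksp = (1.96×10^-3)(8.587×10^-7) / 3.236×10^-9 = 0.520

Ω = 0.520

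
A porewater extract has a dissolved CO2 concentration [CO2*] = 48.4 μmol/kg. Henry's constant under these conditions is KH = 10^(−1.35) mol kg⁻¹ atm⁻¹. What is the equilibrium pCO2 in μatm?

KH = 10^(−1.35) = 4.467×10^-2 mol kg⁻¹ atm⁻¹
pCO2 = [CO2*]/KH = 48.4×10^-6 / 4.467×10^-2 = 1.08×10^-3 atm = 1080 μatm

pCO2 = 1080 μatm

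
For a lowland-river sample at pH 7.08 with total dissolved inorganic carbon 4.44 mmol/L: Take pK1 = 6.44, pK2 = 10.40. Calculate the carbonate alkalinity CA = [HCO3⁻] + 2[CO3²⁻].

CA = 3.61 mmol/L

CA = [HCO3⁻] + 2[CO3²⁻] = (α₁ + 2α₂)·DIC
At pH 7.08: [H⁺]/K1 = 10^-0.64 = 0.22909, K2/[H⁺] = 10^-3.32 = 0.00047863
α₁ = 1/(1 + 0.22909 + 0.00047863) = 1/1.2296 = 0.8133; α₂ = α₁·K2/[H⁺] = 0.0003893
α₁ + 2α₂ = 0.8141
CA = 0.8141 × 4.44 = 3.61 mmol/L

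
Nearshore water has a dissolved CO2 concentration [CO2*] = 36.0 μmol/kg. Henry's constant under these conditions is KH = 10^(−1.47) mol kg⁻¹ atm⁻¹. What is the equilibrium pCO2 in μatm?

pCO2 = 1060 μatm

KH = 10^(−1.47) = 3.388×10^-2 mol kg⁻¹ atm⁻¹
pCO2 = [CO2*]/KH = 36.0×10^-6 / 3.388×10^-2 = 1.06×10^-3 atm = 1060 μatm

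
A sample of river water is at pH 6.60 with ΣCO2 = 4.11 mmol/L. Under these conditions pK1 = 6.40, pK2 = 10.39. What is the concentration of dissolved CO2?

α₀ = 1 / (1 + K1/[H⁺] + K1K2/[H⁺]²) = 1 / (1 + 10^+0.20 + 10^-3.59)
   = 1 / (1 + 1.5849 + 0.00025704) = 1/2.5852 = 0.3868
[CO2*] = α₀ × DIC = 0.3868 × 4.11 = 1.59 mmol/L

[CO2*] = 1.59 mmol/L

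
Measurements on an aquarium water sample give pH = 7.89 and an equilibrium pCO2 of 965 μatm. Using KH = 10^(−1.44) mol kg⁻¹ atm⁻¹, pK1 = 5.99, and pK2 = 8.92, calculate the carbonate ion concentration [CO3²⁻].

[CO2*] = KH · pCO2 = 10^(−1.44) × 965×10^-6 = 3.504×10^-5 mol/kg
α₀ = 1/(1 + K1/[H⁺] + K1K2/[H⁺]²) = 1/(1 + 10^+1.90 + 10^+0.87) = 0.01138
DIC = [CO2*]/α₀ = 3.504×10^-5 / 0.01138 = 3.078 mmol/kg
[CO3²⁻] = α₂·DIC; α₂ = 0.08439, so [CO3²⁻] = 0.08439 × 3.078 = 0.260 mmol/kg

[CO3²⁻] = 0.260 mmol/kg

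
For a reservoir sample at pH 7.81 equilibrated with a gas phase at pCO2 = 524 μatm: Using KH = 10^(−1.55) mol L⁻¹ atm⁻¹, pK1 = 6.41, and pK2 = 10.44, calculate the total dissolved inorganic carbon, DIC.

DIC = 0.387 mmol/L

[CO2*] = KH · pCO2 = 10^(−1.55) × 524×10^-6 = 1.477×10^-5 mol/L
α₀ = 1/(1 + K1/[H⁺] + K1K2/[H⁺]²) = 1/(1 + 10^+1.40 + 10^-1.23) = 0.03820
DIC = [CO2*]/α₀ = 1.477×10^-5 / 0.03820 = 0.387 mmol/L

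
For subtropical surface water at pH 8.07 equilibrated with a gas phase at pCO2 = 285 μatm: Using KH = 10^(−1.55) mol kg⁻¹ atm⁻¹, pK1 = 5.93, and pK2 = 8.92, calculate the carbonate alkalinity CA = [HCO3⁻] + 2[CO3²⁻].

[CO2*] = KH · pCO2 = 10^(−1.55) × 285×10^-6 = 8.032×10^-6 mol/kg
α₀ = 1/(1 + K1/[H⁺] + K1K2/[H⁺]²) = 1/(1 + 10^+2.14 + 10^+1.29) = 0.006308
DIC = [CO2*]/α₀ = 8.032×10^-6 / 0.006308 = 1.273 mmol/kg
CA = (α₁ + 2α₂)·DIC = (0.8707 + 2×0.1230) × 1.273 = 1.42 mmol/kg

CA = 1.42 mmol/kg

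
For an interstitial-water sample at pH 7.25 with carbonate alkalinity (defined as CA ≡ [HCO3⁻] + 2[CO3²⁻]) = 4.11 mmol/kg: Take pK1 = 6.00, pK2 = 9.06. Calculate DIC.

CA = [HCO3⁻] + 2[CO3²⁻] = (α₁ + 2α₂)·DIC
At pH 7.25: [H⁺]/K1 = 10^-1.25 = 0.056234, K2/[H⁺] = 10^-1.81 = 0.015488
α₁ = 1/(1 + 0.056234 + 0.015488) = 1/1.0717 = 0.9331; α₂ = α₁·K2/[H⁺] = 0.01445
α₁ + 2α₂ = 0.9620
DIC = CA / (α₁ + 2α₂) = 4.11 / 0.9620 = 4.27 mmol/kg

DIC = 4.27 mmol/kg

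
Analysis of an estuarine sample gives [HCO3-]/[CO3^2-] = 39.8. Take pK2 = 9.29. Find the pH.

From K2 = [H⁺][CO3^2-]/[HCO3-]:  pH = pK2 − log₁₀([HCO3-]/[CO3^2-])
log₁₀(39.8) = +1.600
pH = 9.29 − (+1.600) = 7.69

pH = 7.69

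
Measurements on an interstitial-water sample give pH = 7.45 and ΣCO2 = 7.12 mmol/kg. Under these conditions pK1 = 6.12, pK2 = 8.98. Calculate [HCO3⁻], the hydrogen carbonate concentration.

[HCO3⁻] = 6.62 mmol/kg

α₁ = 1 / (1 + [H⁺]/K1 + K2/[H⁺]) = 1 / (1 + 10^-1.33 + 10^-1.53)
   = 1 / (1 + 0.046774 + 0.029512) = 1/1.0763 = 0.9291
[HCO3⁻] = α₁ × DIC = 0.9291 × 7.12 = 6.62 mmol/kg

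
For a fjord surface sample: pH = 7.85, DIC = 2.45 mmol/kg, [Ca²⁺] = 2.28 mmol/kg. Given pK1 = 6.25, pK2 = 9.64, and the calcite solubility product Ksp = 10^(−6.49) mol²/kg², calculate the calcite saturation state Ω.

α₂ = 1 / (1 + [H⁺]/K2 + [H⁺]²/(K1K2)) = 1 / (1 + 10^+1.79 + 10^+0.19)
   = 1 / (1 + 61.660 + 1.5488) = 1/64.208 = 0.01557
[CO3²⁻] = α₂ × DIC = 0.01557 × 2.45 = 0.03816 mmol/kg
Ksp = 10^(−6.49) = 3.236×10^-7
Ω = [Ca²⁺][CO3²⁻]/Ksp = (2.28×10^-3)(3.816×10^-5) / 3.236×10^-7 = 0.269

Ω = 0.269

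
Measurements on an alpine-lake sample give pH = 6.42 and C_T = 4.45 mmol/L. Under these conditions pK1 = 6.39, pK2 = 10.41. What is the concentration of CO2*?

[CO2*] = 2.15 mmol/L

α₀ = 1 / (1 + K1/[H⁺] + K1K2/[H⁺]²) = 1 / (1 + 10^+0.03 + 10^-3.96)
   = 1 / (1 + 1.0715 + 0.00010965) = 1/2.0716 = 0.4827
[CO2*] = α₀ × DIC = 0.4827 × 4.45 = 2.15 mmol/L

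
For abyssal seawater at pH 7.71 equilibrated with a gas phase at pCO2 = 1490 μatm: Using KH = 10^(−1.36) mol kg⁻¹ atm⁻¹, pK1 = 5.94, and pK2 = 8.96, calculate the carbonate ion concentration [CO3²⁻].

[CO3²⁻] = 0.215 mmol/kg

[CO2*] = KH · pCO2 = 10^(−1.36) × 1490×10^-6 = 6.504×10^-5 mol/kg
α₀ = 1/(1 + K1/[H⁺] + K1K2/[H⁺]²) = 1/(1 + 10^+1.77 + 10^+0.52) = 0.01582
DIC = [CO2*]/α₀ = 6.504×10^-5 / 0.01582 = 4.110 mmol/kg
[CO3²⁻] = α₂·DIC; α₂ = 0.05240, so [CO3²⁻] = 0.05240 × 4.110 = 0.215 mmol/kg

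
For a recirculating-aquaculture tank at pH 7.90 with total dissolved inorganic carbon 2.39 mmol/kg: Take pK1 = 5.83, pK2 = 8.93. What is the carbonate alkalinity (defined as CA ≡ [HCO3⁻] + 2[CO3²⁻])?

CA = [HCO3⁻] + 2[CO3²⁻] = (α₁ + 2α₂)·DIC
At pH 7.90: [H⁺]/K1 = 10^-2.07 = 0.0085114, K2/[H⁺] = 10^-1.03 = 0.093325
α₁ = 1/(1 + 0.0085114 + 0.093325) = 1/1.1018 = 0.9076; α₂ = α₁·K2/[H⁺] = 0.08470
α₁ + 2α₂ = 1.0770
CA = 1.0770 × 2.39 = 2.57 mmol/kg

CA = 2.57 mmol/kg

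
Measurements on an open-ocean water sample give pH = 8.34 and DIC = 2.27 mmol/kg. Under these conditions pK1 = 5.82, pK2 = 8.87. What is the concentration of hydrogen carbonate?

[HCO3⁻] = 1.75 mmol/kg

α₁ = 1 / (1 + [H⁺]/K1 + K2/[H⁺]) = 1 / (1 + 10^-2.52 + 10^-0.53)
   = 1 / (1 + 0.0030200 + 0.29512) = 1/1.2981 = 0.7703
[HCO3⁻] = α₁ × DIC = 0.7703 × 2.27 = 1.75 mmol/kg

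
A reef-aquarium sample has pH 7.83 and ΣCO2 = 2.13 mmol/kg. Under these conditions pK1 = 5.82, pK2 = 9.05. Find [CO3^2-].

α₂ = 1 / (1 + [H⁺]/K2 + [H⁺]²/(K1K2)) = 1 / (1 + 10^+1.22 + 10^-0.79)
   = 1 / (1 + 16.596 + 0.16218) = 1/17.758 = 0.05631
[CO3²⁻] = α₂ × DIC = 0.05631 × 2.13 = 0.120 mmol/kg

[CO3²⁻] = 0.120 mmol/kg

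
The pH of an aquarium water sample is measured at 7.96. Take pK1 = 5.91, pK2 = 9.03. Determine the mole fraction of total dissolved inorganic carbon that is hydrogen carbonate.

α₁ = 1 / (1 + [H⁺]/K1 + K2/[H⁺]) = 1 / (1 + 10^-2.05 + 10^-1.07)
   = 1 / (1 + 0.0089125 + 0.085114) = 1/1.0940 = 0.9141

α₁ = 0.914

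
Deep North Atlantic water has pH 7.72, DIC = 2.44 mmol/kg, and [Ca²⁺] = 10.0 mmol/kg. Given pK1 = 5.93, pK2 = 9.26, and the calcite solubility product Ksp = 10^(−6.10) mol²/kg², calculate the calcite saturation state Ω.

Ω = 0.848

α₂ = 1 / (1 + [H⁺]/K2 + [H⁺]²/(K1K2)) = 1 / (1 + 10^+1.54 + 10^-0.25)
   = 1 / (1 + 34.674 + 0.56234) = 1/36.236 = 0.02760
[CO3²⁻] = α₂ × DIC = 0.02760 × 2.44 = 0.06734 mmol/kg
Ksp = 10^(−6.10) = 7.943×10^-7
Ω = [Ca²⁺][CO3²⁻]/Ksp = (10.0×10^-3)(6.734×10^-5) / 7.943×10^-7 = 0.848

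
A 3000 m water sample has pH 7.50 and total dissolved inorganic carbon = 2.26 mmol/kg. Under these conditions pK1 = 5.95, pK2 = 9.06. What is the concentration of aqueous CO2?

α₀ = 1 / (1 + K1/[H⁺] + K1K2/[H⁺]²) = 1 / (1 + 10^+1.55 + 10^-0.01)
   = 1 / (1 + 35.481 + 0.97724) = 1/37.459 = 0.02670
[CO2*] = α₀ × DIC = 0.02670 × 2.26 = 0.0603 mmol/kg

[CO2*] = 0.0603 mmol/kg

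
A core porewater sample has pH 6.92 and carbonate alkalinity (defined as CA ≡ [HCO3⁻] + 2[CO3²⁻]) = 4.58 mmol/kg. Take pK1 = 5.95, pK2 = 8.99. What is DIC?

CA = [HCO3⁻] + 2[CO3²⁻] = (α₁ + 2α₂)·DIC
At pH 6.92: [H⁺]/K1 = 10^-0.97 = 0.10715, K2/[H⁺] = 10^-2.07 = 0.0085114
α₁ = 1/(1 + 0.10715 + 0.0085114) = 1/1.1157 = 0.8963; α₂ = α₁·K2/[H⁺] = 0.007629
α₁ + 2α₂ = 0.9116
DIC = CA / (α₁ + 2α₂) = 4.58 / 0.9116 = 5.02 mmol/kg

DIC = 5.02 mmol/kg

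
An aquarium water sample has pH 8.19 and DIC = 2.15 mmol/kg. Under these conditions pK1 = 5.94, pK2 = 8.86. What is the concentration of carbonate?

α₂ = 1 / (1 + [H⁺]/K2 + [H⁺]²/(K1K2)) = 1 / (1 + 10^+0.67 + 10^-1.58)
   = 1 / (1 + 4.6774 + 0.026303) = 1/5.7037 = 0.1753
[CO3²⁻] = α₂ × DIC = 0.1753 × 2.15 = 0.377 mmol/kg

[CO3²⁻] = 0.377 mmol/kg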